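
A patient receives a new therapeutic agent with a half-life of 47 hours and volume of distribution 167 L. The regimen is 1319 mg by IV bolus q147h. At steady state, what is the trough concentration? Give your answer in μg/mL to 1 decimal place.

1.0 μg/mL

k = ln2/t½ = ln2/47 ≈ 0.014748 h⁻¹; fraction remaining f = e^(−kτ) = e^(−0.014748×147) ≈ 0.1144.
Each bolus raises the concentration by D/Vd = 1319/167 ≈ 7.898 μg/mL.
Steady-state trough Cmin,ss = C₀·f/(1−f) ≈ 7.898 × 0.1144/0.8856 ≈ 1.020 μg/mL.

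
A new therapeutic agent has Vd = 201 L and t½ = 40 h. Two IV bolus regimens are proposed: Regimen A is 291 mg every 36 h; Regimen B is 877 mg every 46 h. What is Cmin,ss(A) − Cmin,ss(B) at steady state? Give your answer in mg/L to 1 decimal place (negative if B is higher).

-1.9 mg/L

Regimen A: f = (1/2)^(36/40) ≈ 0.5359; Cmin,ss = (291/201)·f/(1−f) ≈ 1.672 mg/L.
Regimen B: f = (1/2)^(46/40) ≈ 0.4506; Cmin,ss = (877/201)·f/(1−f) ≈ 3.579 mg/L.
Difference ≈ 1.672 − 3.579 ≈ -1.907 mg/L.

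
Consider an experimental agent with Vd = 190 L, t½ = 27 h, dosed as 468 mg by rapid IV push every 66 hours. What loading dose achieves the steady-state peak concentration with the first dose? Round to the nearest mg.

f = (1/2)^(66/27) ≈ 0.183717; accumulation ratio R = 1/(1−f) ≈ 1.22507.
Loading dose to hit Cmax,ss on first dose: D_load = D_maint·R ≈ 468 × 1.22507 ≈ 573.33 mg.

573 mg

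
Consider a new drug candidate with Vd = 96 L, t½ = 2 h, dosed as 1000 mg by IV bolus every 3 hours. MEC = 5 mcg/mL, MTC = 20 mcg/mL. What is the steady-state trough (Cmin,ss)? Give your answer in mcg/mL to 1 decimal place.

τ/t½ = 3/2 ≈ 1.5, so fraction remaining f = (1/2)^(3/2) ≈ 0.3536.
Single-dose peak C₀ = D/Vd = 1000/96 ≈ 10.417 mcg/mL.
Steady-state trough Cmin,ss = C₀·f/(1−f) ≈ 10.417 × 0.3536/0.6464 ≈ 5.698 mcg/mL.
Trough 5.7 mcg/mL vs MEC 5 mcg/mL: adequate.

5.7 mcg/mL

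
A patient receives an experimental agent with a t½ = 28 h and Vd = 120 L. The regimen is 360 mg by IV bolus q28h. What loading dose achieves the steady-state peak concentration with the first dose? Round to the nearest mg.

f = (1/2)^(28/28) ≈ 0.500000; accumulation ratio R = 1/(1−f) ≈ 2.00000.
Loading dose to hit Cmax,ss on first dose: D_load = D_maint·R ≈ 360 × 2.00000 ≈ 720.00 mg.

720 mg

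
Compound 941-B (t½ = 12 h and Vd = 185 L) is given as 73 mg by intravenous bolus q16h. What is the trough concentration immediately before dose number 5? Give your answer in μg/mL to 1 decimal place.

f = (1/2)^(τ/t½) = (1/2)^(16/12) ≈ 0.3969.
C₀ = D/Vd = 73/185 ≈ 0.395 μg/mL.
Before the 5th dose, 4 doses have been given. Superposition: Cmin = C₀·(f + f² + … + f^4).
≈ 0.395 × (0.3969 + 0.1575 + 0.0625 + 0.0248) ≈ 0.395 × 0.6417 ≈ 0.253 μg/mL.

0.3 μg/mL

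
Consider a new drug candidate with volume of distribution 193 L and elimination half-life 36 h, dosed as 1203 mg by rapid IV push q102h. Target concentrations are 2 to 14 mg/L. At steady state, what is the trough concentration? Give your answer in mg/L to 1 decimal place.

k = ln2/t½ = ln2/36 ≈ 0.019254 h⁻¹; fraction remaining f = e^(−kτ) = e^(−0.019254×102) ≈ 0.1403.
Single-dose peak C₀ = D/Vd = 1203/193 ≈ 6.233 mg/L.
Steady-state trough Cmin,ss = C₀·f/(1−f) ≈ 6.233 × 0.1403/0.8597 ≈ 1.017 mg/L.
Trough 1.0 mg/L vs MEC 2 mg/L: subtherapeutic.

1.0 mg/L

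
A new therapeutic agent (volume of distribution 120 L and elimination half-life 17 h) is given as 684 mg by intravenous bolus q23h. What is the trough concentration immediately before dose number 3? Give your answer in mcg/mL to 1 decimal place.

f = (1/2)^(τ/t½) = (1/2)^(23/17) ≈ 0.3915.
C₀ = D/Vd = 684/120 ≈ 5.700 mcg/mL.
Before the 3rd dose, 2 doses have been given. Superposition: Cmin = C₀·(f + f²).
≈ 5.700 × (0.3915 + 0.1533) ≈ 5.700 × 0.5448 ≈ 3.105 mcg/mL.

3.1 mcg/mL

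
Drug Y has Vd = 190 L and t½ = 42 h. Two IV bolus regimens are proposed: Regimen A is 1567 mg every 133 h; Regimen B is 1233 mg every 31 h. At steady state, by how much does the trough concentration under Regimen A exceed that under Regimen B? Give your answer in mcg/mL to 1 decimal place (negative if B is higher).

Regimen A: f = (1/2)^(133/42) ≈ 0.1114; Cmin,ss = (1567/190)·f/(1−f) ≈ 1.034 mcg/mL.
Regimen B: f = (1/2)^(31/42) ≈ 0.5995; Cmin,ss = (1233/190)·f/(1−f) ≈ 9.714 mcg/mL.
Difference ≈ 1.034 − 9.714 ≈ -8.680 mcg/mL.

-8.7 mcg/mL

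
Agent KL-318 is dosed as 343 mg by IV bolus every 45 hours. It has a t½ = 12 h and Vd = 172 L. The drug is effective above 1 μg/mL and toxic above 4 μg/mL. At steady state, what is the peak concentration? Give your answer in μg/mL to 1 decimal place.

2.2 μg/mL

Over one 45-h interval, 45/12 ≈ 3.75 half-lives elapse, leaving f ≈ 0.0743 of each dose.
At steady state, accumulation factor R = 1/(1 − e^(−kτ)) ≈ 1.0803.
Each bolus raises the concentration by D/Vd = 343/172 ≈ 1.994 μg/mL.
Steady-state peak Cmax,ss = C₀·R ≈ 1.994 × 1.0803 ≈ 2.154 μg/mL.
Peak 2.2 μg/mL vs MTC 4 μg/mL: below toxic threshold.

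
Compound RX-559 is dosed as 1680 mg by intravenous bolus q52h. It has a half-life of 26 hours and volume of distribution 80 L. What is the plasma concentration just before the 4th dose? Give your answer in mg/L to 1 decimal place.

6.9 mg/L

f = (1/2)^(τ/t½) = (1/2)^(52/26) ≈ 0.2500.
C₀ = D/Vd = 1680/80 ≈ 21.000 mg/L.
Before the 4th dose, 3 doses have been given. Superposition: Cmin = C₀·(f + f² + … + f^3).
≈ 21.000 × (0.2500 + 0.0625 + 0.0156) ≈ 21.000 × 0.3281 ≈ 6.890 mg/L.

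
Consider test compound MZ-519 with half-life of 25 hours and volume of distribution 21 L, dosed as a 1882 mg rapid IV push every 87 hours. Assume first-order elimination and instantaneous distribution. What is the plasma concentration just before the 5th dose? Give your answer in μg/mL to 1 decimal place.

f = (1/2)^(τ/t½) = (1/2)^(87/25) ≈ 0.0896.
C₀ = D/Vd = 1882/21 ≈ 89.619 μg/mL.
Before the 5th dose, 4 doses have been given. Superposition: Cmin = C₀·(f + f² + … + f^4).
≈ 89.619 × (0.0896 + 0.0080 + 0.0007 + 0.0001) ≈ 89.619 × 0.0984 ≈ 8.819 μg/mL.

8.8 μg/mL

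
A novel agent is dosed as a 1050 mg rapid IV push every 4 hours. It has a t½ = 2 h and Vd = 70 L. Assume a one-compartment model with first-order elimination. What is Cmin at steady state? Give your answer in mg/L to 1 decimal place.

τ = 4 h = 2 half-lives, so f = (1/2)^2 = 0.25.
At steady state, R = 1/(1 − 0.25) = 4/3.
Single-dose peak C₀ = D/Vd = 1050/70 = 15 mg/L.
Steady-state peak Cmax,ss = C₀·R = 15 × 4/3 ≈ 20.000 mg/L.
Steady-state trough Cmin,ss = Cmax,ss·f ≈ 20.000 × 0.25 ≈ 5.000 mg/L.

5.0 mg/L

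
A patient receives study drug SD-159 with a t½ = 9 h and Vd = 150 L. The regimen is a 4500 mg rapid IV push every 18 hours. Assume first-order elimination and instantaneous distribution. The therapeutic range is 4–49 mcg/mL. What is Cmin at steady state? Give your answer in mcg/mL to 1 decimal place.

τ = 18 h = 2 half-lives, so f = (1/2)^2 = 0.25.
Accumulation ratio R = 1/(1 − f) = 1/0.75 = 4/3.
Single-dose peak C₀ = D/Vd = 4500/150 = 30 mcg/mL.
Steady-state peak Cmax,ss = C₀·R = 30 × 4/3 ≈ 40.000 mcg/mL.
Steady-state trough Cmin,ss = Cmax,ss·f ≈ 40.000 × 0.25 ≈ 10.000 mcg/mL.
Trough 10.0 mcg/mL vs MEC 4 mcg/mL: adequate.

10.0 mcg/mL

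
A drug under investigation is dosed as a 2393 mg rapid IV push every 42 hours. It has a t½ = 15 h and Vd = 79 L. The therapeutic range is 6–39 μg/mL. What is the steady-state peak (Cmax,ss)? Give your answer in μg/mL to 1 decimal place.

k = ln2/t½ = ln2/15 ≈ 0.046210 h⁻¹; fraction remaining f = e^(−kτ) = e^(−0.046210×42) ≈ 0.1436.
Accumulation ratio R = 1/(1 − f) ≈ 1/0.8564 ≈ 1.1677.
Single-dose peak C₀ = D/Vd = 2393/79 ≈ 30.291 μg/mL.
Steady-state peak Cmax,ss = C₀·R ≈ 30.291 × 1.1677 ≈ 35.371 μg/mL.
Peak 35.4 μg/mL vs MTC 39 μg/mL: below toxic threshold.

35.4 μg/mL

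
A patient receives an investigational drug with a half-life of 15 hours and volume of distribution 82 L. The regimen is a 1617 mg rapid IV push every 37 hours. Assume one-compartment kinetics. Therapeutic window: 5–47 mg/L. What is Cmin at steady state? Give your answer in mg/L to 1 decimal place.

τ/t½ = 37/15 ≈ 2.4667, so fraction remaining f = (1/2)^(37/15) ≈ 0.1809.
At steady state, accumulation factor R = 1/(1 − e^(−kτ)) ≈ 1.2209.
Each bolus raises the concentration by D/Vd = 1617/82 ≈ 19.720 mg/L.
Steady-state peak Cmax,ss = C₀·R ≈ 19.720 × 1.2209 ≈ 24.076 mg/L.
Steady-state trough Cmin,ss = Cmax,ss·f ≈ 24.076 × 0.1809 ≈ 4.355 mg/L.
Trough 4.4 mg/L vs MEC 5 mg/L: subtherapeutic.

4.4 mg/L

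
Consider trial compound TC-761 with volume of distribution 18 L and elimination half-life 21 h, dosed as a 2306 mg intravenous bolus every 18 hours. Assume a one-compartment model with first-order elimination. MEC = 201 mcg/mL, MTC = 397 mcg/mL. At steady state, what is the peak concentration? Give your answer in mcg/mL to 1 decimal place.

286.0 mcg/mL

k = ln2/t½ = ln2/21 ≈ 0.033007 h⁻¹; fraction remaining f = e^(−kτ) = e^(−0.033007×18) ≈ 0.5520.
Accumulation ratio R = 1/(1 − f) ≈ 1/0.4480 ≈ 2.2321.
Each bolus raises the concentration by D/Vd = 2306/18 ≈ 128.111 mcg/mL.
Steady-state peak Cmax,ss = C₀·R ≈ 128.111 × 2.2321 ≈ 285.957 mcg/mL.
Peak 286.0 mcg/mL vs MTC 397 mcg/mL: below toxic threshold.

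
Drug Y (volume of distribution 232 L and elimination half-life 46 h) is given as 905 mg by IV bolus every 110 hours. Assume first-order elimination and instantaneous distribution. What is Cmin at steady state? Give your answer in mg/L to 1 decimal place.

0.9 mg/L

k = ln2/t½ = ln2/46 ≈ 0.015068 h⁻¹; fraction remaining f = e^(−kτ) = e^(−0.015068×110) ≈ 0.1906.
Accumulation ratio R = 1/(1 − f) ≈ 1/0.8094 ≈ 1.2355.
Single-dose peak C₀ = D/Vd = 905/232 ≈ 3.901 mg/L.
Steady-state peak Cmax,ss = C₀·R ≈ 3.901 × 1.2355 ≈ 4.820 mg/L.
Steady-state trough Cmin,ss = Cmax,ss·f ≈ 4.820 × 0.1906 ≈ 0.919 mg/L.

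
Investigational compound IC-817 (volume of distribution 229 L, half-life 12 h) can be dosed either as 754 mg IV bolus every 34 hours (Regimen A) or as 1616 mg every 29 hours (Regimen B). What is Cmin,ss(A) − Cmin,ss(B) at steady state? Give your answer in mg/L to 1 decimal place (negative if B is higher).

-1.1 mg/L

Regimen A: f = (1/2)^(34/12) ≈ 0.1403; Cmin,ss = (754/229)·f/(1−f) ≈ 0.537 mg/L.
Regimen B: f = (1/2)^(29/12) ≈ 0.1873; Cmin,ss = (1616/229)·f/(1−f) ≈ 1.626 mg/L.
Difference ≈ 0.537 − 1.626 ≈ -1.089 mg/L.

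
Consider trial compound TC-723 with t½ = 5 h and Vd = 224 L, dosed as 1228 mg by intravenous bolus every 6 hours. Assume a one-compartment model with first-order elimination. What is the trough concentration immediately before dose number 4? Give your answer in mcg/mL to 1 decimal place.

3.9 mcg/mL

f = (1/2)^(τ/t½) = (1/2)^(6/5) ≈ 0.4353.
C₀ = D/Vd = 1228/224 ≈ 5.482 mcg/mL.
Before the 4th dose, 3 doses have been given. Superposition: Cmin = C₀·(f + f² + … + f^3).
≈ 5.482 × (0.4353 + 0.1895 + 0.0825) ≈ 5.482 × 0.7073 ≈ 3.877 mcg/mL.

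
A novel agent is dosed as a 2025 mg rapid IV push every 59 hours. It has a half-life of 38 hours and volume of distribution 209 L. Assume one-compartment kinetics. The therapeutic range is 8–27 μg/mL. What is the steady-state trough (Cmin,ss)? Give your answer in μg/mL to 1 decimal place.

5.0 μg/mL

Over one 59-h interval, 59/38 ≈ 1.5526 half-lives elapse, leaving f ≈ 0.3409 of each dose.
Each bolus raises the concentration by D/Vd = 2025/209 ≈ 9.689 μg/mL.
Steady-state trough Cmin,ss = C₀·f/(1−f) ≈ 9.689 × 0.3409/0.6591 ≈ 5.011 μg/mL.
Trough 5.0 μg/mL vs MEC 8 μg/mL: subtherapeutic.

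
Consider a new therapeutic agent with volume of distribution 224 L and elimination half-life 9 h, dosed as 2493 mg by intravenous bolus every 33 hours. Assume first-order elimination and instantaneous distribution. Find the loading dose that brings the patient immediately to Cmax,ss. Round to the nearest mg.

2706 mg

f = (1/2)^(33/9) ≈ 0.078745; accumulation ratio R = 1/(1−f) ≈ 1.08548.
Loading dose to hit Cmax,ss on first dose: D_load = D_maint·R ≈ 2493 × 1.08548 ≈ 2706.10 mg.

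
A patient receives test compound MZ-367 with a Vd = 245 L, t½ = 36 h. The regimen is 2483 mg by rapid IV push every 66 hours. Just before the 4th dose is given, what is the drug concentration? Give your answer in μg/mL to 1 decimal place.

f = (1/2)^(τ/t½) = (1/2)^(66/36) ≈ 0.2806.
C₀ = D/Vd = 2483/245 ≈ 10.135 μg/mL.
Before the 4th dose, 3 doses have been given. Superposition: Cmin = C₀·(f + f² + … + f^3).
≈ 10.135 × (0.2806 + 0.0787 + 0.0221) ≈ 10.135 × 0.3814 ≈ 3.865 μg/mL.

3.9 μg/mL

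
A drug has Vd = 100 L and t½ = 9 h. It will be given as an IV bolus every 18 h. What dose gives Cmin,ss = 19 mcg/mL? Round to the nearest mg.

5700 mg

τ/t½ = 18/9 ≈ 2, so f = (1/2)^(18/9) ≈ 0.250000.
Cmin,ss = (D/Vd)·f/(1−f), so D = Cmin,ss·Vd·(1−f)/f.
D = 19 × 100 × (1−f)/f ≈ 19 × 100 × 3.00000 ≈ 5700.00 mg.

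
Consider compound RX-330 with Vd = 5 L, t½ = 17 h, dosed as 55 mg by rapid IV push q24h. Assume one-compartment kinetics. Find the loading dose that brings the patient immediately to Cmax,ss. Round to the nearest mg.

88 mg

f = (1/2)^(24/17) ≈ 0.375852; accumulation ratio R = 1/(1−f) ≈ 1.60218.
Loading dose to hit Cmax,ss on first dose: D_load = D_maint·R ≈ 55 × 1.60218 ≈ 88.12 mg.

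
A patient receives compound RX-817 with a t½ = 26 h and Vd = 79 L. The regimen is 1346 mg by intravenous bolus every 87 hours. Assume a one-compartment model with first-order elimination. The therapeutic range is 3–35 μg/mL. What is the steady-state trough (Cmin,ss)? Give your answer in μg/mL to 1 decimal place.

1.9 μg/mL

τ/t½ = 87/26 ≈ 3.3462, so fraction remaining f = (1/2)^(87/26) ≈ 0.0983.
At steady state, accumulation factor R = 1/(1 − e^(−kτ)) ≈ 1.1090.
Each bolus raises the concentration by D/Vd = 1346/79 ≈ 17.038 μg/mL.
Steady-state peak Cmax,ss = C₀·R ≈ 17.038 × 1.1090 ≈ 18.895 μg/mL.
Steady-state trough Cmin,ss = Cmax,ss·f ≈ 18.895 × 0.0983 ≈ 1.857 μg/mL.
Trough 1.9 μg/mL vs MEC 3 μg/mL: subtherapeutic.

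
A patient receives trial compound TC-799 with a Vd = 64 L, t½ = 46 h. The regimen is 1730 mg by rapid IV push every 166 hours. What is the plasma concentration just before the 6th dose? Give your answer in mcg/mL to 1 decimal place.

f = (1/2)^(τ/t½) = (1/2)^(166/46) ≈ 0.0820.
C₀ = D/Vd = 1730/64 ≈ 27.031 mcg/mL.
Before the 6th dose, 5 doses have been given. Superposition: Cmin = C₀·(f + f² + … + f^5).
≈ 27.031 × (0.0820 + 0.0067 + 0.0006 + 0.0000 + 0.0000) ≈ 27.031 × 0.0893 ≈ 2.414 mcg/mL.

2.4 mcg/mL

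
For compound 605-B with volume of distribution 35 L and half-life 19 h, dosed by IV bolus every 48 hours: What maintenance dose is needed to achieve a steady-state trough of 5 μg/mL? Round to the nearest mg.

τ/t½ = 48/19 ≈ 2.5263, so f = (1/2)^(48/19) ≈ 0.173581.
Cmin,ss = (D/Vd)·f/(1−f), so D = Cmin,ss·Vd·(1−f)/f.
D = 5 × 35 × (1−f)/f ≈ 5 × 35 × 4.76100 ≈ 833.18 mg.

833 mg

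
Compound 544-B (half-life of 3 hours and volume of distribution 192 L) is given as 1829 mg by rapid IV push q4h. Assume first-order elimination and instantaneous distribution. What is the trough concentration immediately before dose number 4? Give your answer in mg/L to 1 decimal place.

f = (1/2)^(τ/t½) = (1/2)^(4/3) ≈ 0.3969.
C₀ = D/Vd = 1829/192 ≈ 9.526 mg/L.
Before the 4th dose, 3 doses have been given. Superposition: Cmin = C₀·(f + f² + … + f^3).
≈ 9.526 × (0.3969 + 0.1575 + 0.0625) ≈ 9.526 × 0.6169 ≈ 5.877 mg/L.

5.9 mg/L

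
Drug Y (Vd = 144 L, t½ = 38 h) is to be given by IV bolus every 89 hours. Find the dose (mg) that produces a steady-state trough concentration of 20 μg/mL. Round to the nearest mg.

τ/t½ = 89/38 ≈ 2.3421, so f = (1/2)^(89/38) ≈ 0.197222.
Cmin,ss = (D/Vd)·f/(1−f), so D = Cmin,ss·Vd·(1−f)/f.
D = 20 × 144 × (1−f)/f ≈ 20 × 144 × 4.07043 ≈ 11722.84 mg.

11723 mg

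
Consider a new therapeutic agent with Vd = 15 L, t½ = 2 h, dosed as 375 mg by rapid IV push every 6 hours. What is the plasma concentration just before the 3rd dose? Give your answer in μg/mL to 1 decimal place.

f = (1/2)^(τ/t½) = (1/2)^(6/2) ≈ 0.1250.
C₀ = D/Vd = 375/15 ≈ 25.000 μg/mL.
Before the 3rd dose, 2 doses have been given. Superposition: Cmin = C₀·(f + f²).
≈ 25.000 × (0.1250 + 0.0156) ≈ 25.000 × 0.1406 ≈ 3.515 μg/mL.

3.5 μg/mL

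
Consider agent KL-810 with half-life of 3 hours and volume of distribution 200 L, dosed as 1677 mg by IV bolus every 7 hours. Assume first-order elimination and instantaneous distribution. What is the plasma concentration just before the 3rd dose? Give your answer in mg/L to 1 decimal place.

f = (1/2)^(τ/t½) = (1/2)^(7/3) ≈ 0.1984.
C₀ = D/Vd = 1677/200 ≈ 8.385 mg/L.
Before the 3rd dose, 2 doses have been given. Superposition: Cmin = C₀·(f + f²).
≈ 8.385 × (0.1984 + 0.0394) ≈ 8.385 × 0.2378 ≈ 1.994 mg/L.

2.0 mg/L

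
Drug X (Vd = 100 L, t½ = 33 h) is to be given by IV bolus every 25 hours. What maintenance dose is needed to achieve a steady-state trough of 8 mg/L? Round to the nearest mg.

553 mg

τ/t½ = 25/33 ≈ 0.75758, so f = (1/2)^(25/33) ≈ 0.591489.
Cmin,ss = (D/Vd)·f/(1−f), so D = Cmin,ss·Vd·(1−f)/f.
D = 8 × 100 × (1−f)/f ≈ 8 × 100 × 0.69065 ≈ 552.52 mg.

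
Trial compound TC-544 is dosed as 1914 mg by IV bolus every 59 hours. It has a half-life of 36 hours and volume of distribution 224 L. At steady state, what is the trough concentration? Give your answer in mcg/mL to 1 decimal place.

τ/t½ = 59/36 ≈ 1.6389, so fraction remaining f = (1/2)^(59/36) ≈ 0.3211.
Accumulation ratio R = 1/(1 − f) ≈ 1/0.6789 ≈ 1.4730.
Single-dose peak C₀ = D/Vd = 1914/224 ≈ 8.545 mcg/mL.
Cmax,ss = C₀/(1 − f) ≈ 8.545/0.6789 ≈ 12.587 mcg/mL.
Steady-state trough Cmin,ss = Cmax,ss·f ≈ 12.587 × 0.3211 ≈ 4.042 mcg/mL.

4.0 mcg/mL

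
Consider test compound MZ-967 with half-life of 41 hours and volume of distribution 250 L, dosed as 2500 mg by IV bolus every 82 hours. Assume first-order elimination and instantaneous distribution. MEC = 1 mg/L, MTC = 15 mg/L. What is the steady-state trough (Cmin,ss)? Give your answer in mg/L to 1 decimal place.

3.3 mg/L

The dosing interval is 2 half-lives, so f = 2^(−2) = 0.25.
At steady state, R = 1/(1 − 0.25) = 4/3.
Single-dose peak C₀ = D/Vd = 2500/250 = 10 mg/L.
Steady-state peak Cmax,ss = C₀·R = 10 × 4/3 ≈ 13.333 mg/L.
Steady-state trough Cmin,ss = Cmax,ss·f ≈ 13.333 × 0.25 ≈ 3.333 mg/L.
Trough 3.3 mg/L vs MEC 1 mg/L: adequate.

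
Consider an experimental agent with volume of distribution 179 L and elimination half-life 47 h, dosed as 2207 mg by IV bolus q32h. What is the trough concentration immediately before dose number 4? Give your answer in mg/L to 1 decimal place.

15.5 mg/L

f = (1/2)^(τ/t½) = (1/2)^(32/47) ≈ 0.6238.
C₀ = D/Vd = 2207/179 ≈ 12.330 mg/L.
Before the 4th dose, 3 doses have been given. Superposition: Cmin = C₀·(f + f² + … + f^3).
≈ 12.330 × (0.6238 + 0.3891 + 0.2427) ≈ 12.330 × 1.2556 ≈ 15.482 mg/L.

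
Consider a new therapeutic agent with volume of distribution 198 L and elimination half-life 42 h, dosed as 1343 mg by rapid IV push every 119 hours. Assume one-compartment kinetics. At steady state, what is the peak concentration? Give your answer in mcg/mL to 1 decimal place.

7.9 mcg/mL

Over one 119-h interval, 119/42 ≈ 2.8333 half-lives elapse, leaving f ≈ 0.1403 of each dose.
Accumulation ratio R = 1/(1 − f) ≈ 1/0.8597 ≈ 1.1632.
Single-dose peak C₀ = D/Vd = 1343/198 ≈ 6.783 mcg/mL.
Steady-state peak Cmax,ss = C₀·R ≈ 6.783 × 1.1632 ≈ 7.890 mcg/mL.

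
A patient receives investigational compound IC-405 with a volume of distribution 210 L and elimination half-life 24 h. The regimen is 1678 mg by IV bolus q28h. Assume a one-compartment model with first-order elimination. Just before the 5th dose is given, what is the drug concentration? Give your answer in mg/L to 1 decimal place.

f = (1/2)^(τ/t½) = (1/2)^(28/24) ≈ 0.4454.
C₀ = D/Vd = 1678/210 ≈ 7.990 mg/L.
Before the 5th dose, 4 doses have been given. Superposition: Cmin = C₀·(f + f² + … + f^4).
≈ 7.990 × (0.4454 + 0.1984 + 0.0884 + 0.0394) ≈ 7.990 × 0.7716 ≈ 6.165 mg/L.

6.2 mg/L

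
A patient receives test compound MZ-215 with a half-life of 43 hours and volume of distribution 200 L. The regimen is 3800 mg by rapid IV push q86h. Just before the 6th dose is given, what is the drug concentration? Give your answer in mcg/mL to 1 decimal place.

6.3 mcg/mL

f = (1/2)^(τ/t½) = (1/2)^(86/43) ≈ 0.2500.
C₀ = D/Vd = 3800/200 ≈ 19.000 mcg/mL.
Before the 6th dose, 5 doses have been given. Superposition: Cmin = C₀·(f + f² + … + f^5).
≈ 19.000 × (0.2500 + 0.0625 + 0.0156 + 0.0039 + 0.0010) ≈ 19.000 × 0.3330 ≈ 6.327 mcg/mL.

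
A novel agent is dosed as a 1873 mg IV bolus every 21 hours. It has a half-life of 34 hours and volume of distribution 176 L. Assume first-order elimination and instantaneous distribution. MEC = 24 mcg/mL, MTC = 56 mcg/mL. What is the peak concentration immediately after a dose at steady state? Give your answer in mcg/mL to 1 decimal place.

Over one 21-h interval, 21/34 ≈ 0.61765 half-lives elapse, leaving f ≈ 0.6517 of each dose.
At steady state, accumulation factor R = 1/(1 − e^(−kτ)) ≈ 2.8711.
Each bolus raises the concentration by D/Vd = 1873/176 ≈ 10.642 mcg/mL.
Steady-state peak Cmax,ss = C₀·R ≈ 10.642 × 2.8711 ≈ 30.554 mcg/mL.
Peak 30.6 mcg/mL vs MTC 56 mcg/mL: below toxic threshold.

30.6 mcg/mL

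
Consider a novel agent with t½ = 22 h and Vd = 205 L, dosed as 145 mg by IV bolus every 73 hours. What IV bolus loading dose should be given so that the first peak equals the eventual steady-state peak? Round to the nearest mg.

f = (1/2)^(73/22) ≈ 0.100260; accumulation ratio R = 1/(1−f) ≈ 1.11143.
Loading dose to hit Cmax,ss on first dose: D_load = D_maint·R ≈ 145 × 1.11143 ≈ 161.16 mg.

161 mg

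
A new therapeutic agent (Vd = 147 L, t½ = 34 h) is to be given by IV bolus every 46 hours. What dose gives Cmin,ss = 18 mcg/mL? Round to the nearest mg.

τ/t½ = 46/34 ≈ 1.3529, so f = (1/2)^(46/34) ≈ 0.391493.
Cmin,ss = (D/Vd)·f/(1−f), so D = Cmin,ss·Vd·(1−f)/f.
D = 18 × 147 × (1−f)/f ≈ 18 × 147 × 1.55432 ≈ 4112.73 mg.

4113 mg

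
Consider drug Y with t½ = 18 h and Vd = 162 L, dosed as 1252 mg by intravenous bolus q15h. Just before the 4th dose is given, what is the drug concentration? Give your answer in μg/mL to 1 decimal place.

8.1 μg/mL

f = (1/2)^(τ/t½) = (1/2)^(15/18) ≈ 0.5612.
C₀ = D/Vd = 1252/162 ≈ 7.728 μg/mL.
Before the 4th dose, 3 doses have been given. Superposition: Cmin = C₀·(f + f² + … + f^3).
≈ 7.728 × (0.5612 + 0.3149 + 0.1767) ≈ 7.728 × 1.0528 ≈ 8.136 μg/mL.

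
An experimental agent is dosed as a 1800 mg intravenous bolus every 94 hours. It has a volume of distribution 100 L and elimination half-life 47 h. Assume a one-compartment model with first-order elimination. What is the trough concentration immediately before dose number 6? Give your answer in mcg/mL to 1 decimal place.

6.0 mcg/mL

f = (1/2)^(τ/t½) = (1/2)^(94/47) ≈ 0.2500.
C₀ = D/Vd = 1800/100 ≈ 18.000 mcg/mL.
Before the 6th dose, 5 doses have been given. Superposition: Cmin = C₀·(f + f² + … + f^5).
≈ 18.000 × (0.2500 + 0.0625 + 0.0156 + 0.0039 + 0.0010) ≈ 18.000 × 0.3330 ≈ 5.994 mcg/mL.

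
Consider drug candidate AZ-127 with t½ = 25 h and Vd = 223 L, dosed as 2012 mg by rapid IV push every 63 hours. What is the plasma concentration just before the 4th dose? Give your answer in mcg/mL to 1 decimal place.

f = (1/2)^(τ/t½) = (1/2)^(63/25) ≈ 0.1743.
C₀ = D/Vd = 2012/223 ≈ 9.022 mcg/mL.
Before the 4th dose, 3 doses have been given. Superposition: Cmin = C₀·(f + f² + … + f^3).
≈ 9.022 × (0.1743 + 0.0304 + 0.0053) ≈ 9.022 × 0.2100 ≈ 1.895 mcg/mL.

1.9 mcg/mL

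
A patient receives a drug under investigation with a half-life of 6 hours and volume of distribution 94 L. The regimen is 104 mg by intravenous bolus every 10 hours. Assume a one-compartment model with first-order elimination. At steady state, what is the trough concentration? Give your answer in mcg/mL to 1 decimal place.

0.5 mcg/mL

τ/t½ = 10/6 ≈ 1.6667, so fraction remaining f = (1/2)^(10/6) ≈ 0.3150.
Each bolus raises the concentration by D/Vd = 104/94 ≈ 1.106 mcg/mL.
Steady-state trough Cmin,ss = C₀·f/(1−f) ≈ 1.106 × 0.3150/0.6850 ≈ 0.509 mcg/mL.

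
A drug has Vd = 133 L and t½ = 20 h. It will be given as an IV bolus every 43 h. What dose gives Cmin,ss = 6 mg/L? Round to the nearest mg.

τ/t½ = 43/20 ≈ 2.15, so f = (1/2)^(43/20) ≈ 0.225313.
Cmin,ss = (D/Vd)·f/(1−f), so D = Cmin,ss·Vd·(1−f)/f.
D = 6 × 133 × (1−f)/f ≈ 6 × 133 × 3.43827 ≈ 2743.74 mg.

2744 mg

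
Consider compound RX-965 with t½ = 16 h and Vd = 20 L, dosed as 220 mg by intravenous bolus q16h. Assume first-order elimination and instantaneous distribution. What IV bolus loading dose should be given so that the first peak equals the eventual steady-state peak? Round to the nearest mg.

f = (1/2)^(16/16) ≈ 0.500000; accumulation ratio R = 1/(1−f) ≈ 2.00000.
Loading dose to hit Cmax,ss on first dose: D_load = D_maint·R ≈ 220 × 2.00000 ≈ 440.00 mg.

440 mg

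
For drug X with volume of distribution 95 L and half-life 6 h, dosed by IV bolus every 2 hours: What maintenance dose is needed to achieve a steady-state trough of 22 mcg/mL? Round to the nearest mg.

τ/t½ = 2/6 ≈ 0.33333, so f = (1/2)^(2/6) ≈ 0.793701.
Cmin,ss = (D/Vd)·f/(1−f), so D = Cmin,ss·Vd·(1−f)/f.
D = 22 × 95 × (1−f)/f ≈ 22 × 95 × 0.25992 ≈ 543.23 mg.

543 mg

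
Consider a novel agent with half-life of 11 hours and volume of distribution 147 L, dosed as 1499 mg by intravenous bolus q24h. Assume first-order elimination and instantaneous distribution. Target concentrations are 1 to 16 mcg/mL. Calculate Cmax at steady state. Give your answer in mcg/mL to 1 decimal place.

τ/t½ = 24/11 ≈ 2.1818, so fraction remaining f = (1/2)^(24/11) ≈ 0.2204.
Accumulation ratio R = 1/(1 − f) ≈ 1/0.7796 ≈ 1.2827.
Single-dose peak C₀ = D/Vd = 1499/147 ≈ 10.197 mcg/mL.
Steady-state peak Cmax,ss = C₀·R ≈ 10.197 × 1.2827 ≈ 13.080 mcg/mL.
Peak 13.1 mcg/mL vs MTC 16 mcg/mL: below toxic threshold.

13.1 mcg/mL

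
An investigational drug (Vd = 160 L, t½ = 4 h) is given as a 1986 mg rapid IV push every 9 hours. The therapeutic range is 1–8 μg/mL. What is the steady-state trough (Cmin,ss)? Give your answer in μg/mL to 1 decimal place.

Over one 9-h interval, 9/4 ≈ 2.25 half-lives elapse, leaving f ≈ 0.2102 of each dose.
Single-dose peak C₀ = D/Vd = 1986/160 ≈ 12.412 μg/mL.
Steady-state trough Cmin,ss = C₀·f/(1−f) ≈ 12.412 × 0.2102/0.7898 ≈ 3.303 μg/mL.
Trough 3.3 μg/mL vs MEC 1 μg/mL: adequate.

3.3 μg/mL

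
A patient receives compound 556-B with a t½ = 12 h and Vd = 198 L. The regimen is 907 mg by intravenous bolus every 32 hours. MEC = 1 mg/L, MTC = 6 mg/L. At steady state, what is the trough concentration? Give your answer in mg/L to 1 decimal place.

0.9 mg/L

τ/t½ = 32/12 ≈ 2.6667, so fraction remaining f = (1/2)^(32/12) ≈ 0.1575.
At steady state, accumulation factor R = 1/(1 − e^(−kτ)) ≈ 1.1869.
Each bolus raises the concentration by D/Vd = 907/198 ≈ 4.581 mg/L.
Steady-state peak Cmax,ss = C₀·R ≈ 4.581 × 1.1869 ≈ 5.437 mg/L.
One interval later, Cmin,ss = Cmax,ss·e^(−kτ) ≈ 5.437 × 0.1575 ≈ 0.856 mg/L.
Trough 0.9 mg/L vs MEC 1 mg/L: subtherapeutic.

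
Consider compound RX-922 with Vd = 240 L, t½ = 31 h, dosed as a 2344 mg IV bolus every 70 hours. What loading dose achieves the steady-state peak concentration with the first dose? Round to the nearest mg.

f = (1/2)^(70/31) ≈ 0.209052; accumulation ratio R = 1/(1−f) ≈ 1.26431.
Loading dose to hit Cmax,ss on first dose: D_load = D_maint·R ≈ 2344 × 1.26431 ≈ 2963.54 mg.

2964 mg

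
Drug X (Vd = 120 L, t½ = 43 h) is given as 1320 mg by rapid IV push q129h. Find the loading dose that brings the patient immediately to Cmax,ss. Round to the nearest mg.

1509 mg

f = (1/2)^(129/43) ≈ 0.125000; accumulation ratio R = 1/(1−f) ≈ 1.14286.
Loading dose to hit Cmax,ss on first dose: D_load = D_maint·R ≈ 1320 × 1.14286 ≈ 1508.58 mg.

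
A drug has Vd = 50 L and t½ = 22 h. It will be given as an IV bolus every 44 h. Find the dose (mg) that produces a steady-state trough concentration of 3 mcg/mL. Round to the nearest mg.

τ/t½ = 44/22 ≈ 2, so f = (1/2)^(44/22) ≈ 0.250000.
Cmin,ss = (D/Vd)·f/(1−f), so D = Cmin,ss·Vd·(1−f)/f.
D = 3 × 50 × (1−f)/f ≈ 3 × 50 × 3.00000 ≈ 450.00 mg.

450 mg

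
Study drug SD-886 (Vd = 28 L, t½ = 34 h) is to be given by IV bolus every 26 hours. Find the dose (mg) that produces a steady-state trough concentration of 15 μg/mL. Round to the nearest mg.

294 mg

τ/t½ = 26/34 ≈ 0.76471, so f = (1/2)^(26/34) ≈ 0.588573.
Cmin,ss = (D/Vd)·f/(1−f), so D = Cmin,ss·Vd·(1−f)/f.
D = 15 × 28 × (1−f)/f ≈ 15 × 28 × 0.69902 ≈ 293.59 mg.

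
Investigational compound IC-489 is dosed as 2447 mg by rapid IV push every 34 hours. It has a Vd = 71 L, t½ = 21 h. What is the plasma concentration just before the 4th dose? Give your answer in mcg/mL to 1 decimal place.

16.1 mcg/mL

f = (1/2)^(τ/t½) = (1/2)^(34/21) ≈ 0.3256.
C₀ = D/Vd = 2447/71 ≈ 34.465 mcg/mL.
Before the 4th dose, 3 doses have been given. Superposition: Cmin = C₀·(f + f² + … + f^3).
≈ 34.465 × (0.3256 + 0.1060 + 0.0345) ≈ 34.465 × 0.4661 ≈ 16.064 mcg/mL.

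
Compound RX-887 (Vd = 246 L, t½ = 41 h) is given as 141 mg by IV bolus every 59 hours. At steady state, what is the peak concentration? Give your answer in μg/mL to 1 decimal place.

Over one 59-h interval, 59/41 ≈ 1.439 half-lives elapse, leaving f ≈ 0.3688 of each dose.
Accumulation ratio R = 1/(1 − f) ≈ 1/0.6312 ≈ 1.5843.
Single-dose peak C₀ = D/Vd = 141/246 ≈ 0.573 μg/mL.
Steady-state peak Cmax,ss = C₀·R ≈ 0.573 × 1.5843 ≈ 0.908 μg/mL.

0.9 μg/mL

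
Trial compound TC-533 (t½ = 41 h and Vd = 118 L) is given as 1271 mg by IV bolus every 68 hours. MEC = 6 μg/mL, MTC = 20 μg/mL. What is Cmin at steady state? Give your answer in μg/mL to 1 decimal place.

Over one 68-h interval, 68/41 ≈ 1.6585 half-lives elapse, leaving f ≈ 0.3168 of each dose.
At steady state, accumulation factor R = 1/(1 − e^(−kτ)) ≈ 1.4637.
Single-dose peak C₀ = D/Vd = 1271/118 ≈ 10.771 μg/mL.
Steady-state peak Cmax,ss = C₀·R ≈ 10.771 × 1.4637 ≈ 15.766 μg/mL.
Steady-state trough Cmin,ss = Cmax,ss·f ≈ 15.766 × 0.3168 ≈ 4.995 μg/mL.
Trough 5.0 μg/mL vs MEC 6 μg/mL: subtherapeutic.

5.0 μg/mL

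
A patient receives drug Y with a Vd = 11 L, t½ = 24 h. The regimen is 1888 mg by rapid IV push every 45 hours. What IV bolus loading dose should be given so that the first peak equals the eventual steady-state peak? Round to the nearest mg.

f = (1/2)^(45/24) ≈ 0.272627; accumulation ratio R = 1/(1−f) ≈ 1.37481.
Loading dose to hit Cmax,ss on first dose: D_load = D_maint·R ≈ 1888 × 1.37481 ≈ 2595.64 mg.

2596 mg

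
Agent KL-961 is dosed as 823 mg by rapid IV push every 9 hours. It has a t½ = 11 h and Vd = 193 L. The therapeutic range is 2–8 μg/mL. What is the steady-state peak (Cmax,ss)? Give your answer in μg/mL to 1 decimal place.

9.9 μg/mL

k = ln2/t½ = ln2/11 ≈ 0.063013 h⁻¹; fraction remaining f = e^(−kτ) = e^(−0.063013×9) ≈ 0.5672.
Accumulation ratio R = 1/(1 − f) ≈ 1/0.4328 ≈ 2.3105.
Each bolus raises the concentration by D/Vd = 823/193 ≈ 4.264 μg/mL.
Steady-state peak Cmax,ss = C₀·R ≈ 4.264 × 2.3105 ≈ 9.852 μg/mL.
Peak 9.9 μg/mL vs MTC 8 μg/mL: exceeds toxic threshold.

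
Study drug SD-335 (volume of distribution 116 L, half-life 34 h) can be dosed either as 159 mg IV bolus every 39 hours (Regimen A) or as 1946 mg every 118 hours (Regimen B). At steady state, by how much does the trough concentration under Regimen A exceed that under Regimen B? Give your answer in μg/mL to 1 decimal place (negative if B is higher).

-0.5 μg/mL

Regimen A: f = (1/2)^(39/34) ≈ 0.4515; Cmin,ss = (159/116)·f/(1−f) ≈ 1.128 μg/mL.
Regimen B: f = (1/2)^(118/34) ≈ 0.0902; Cmin,ss = (1946/116)·f/(1−f) ≈ 1.663 μg/mL.
Difference ≈ 1.128 − 1.663 ≈ -0.535 μg/mL.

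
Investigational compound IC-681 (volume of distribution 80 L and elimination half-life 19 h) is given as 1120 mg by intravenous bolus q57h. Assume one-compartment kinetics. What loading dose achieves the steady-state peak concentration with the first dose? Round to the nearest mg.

f = (1/2)^(57/19) ≈ 0.125000; accumulation ratio R = 1/(1−f) ≈ 1.14286.
Loading dose to hit Cmax,ss on first dose: D_load = D_maint·R ≈ 1120 × 1.14286 ≈ 1280.00 mg.

1280 mg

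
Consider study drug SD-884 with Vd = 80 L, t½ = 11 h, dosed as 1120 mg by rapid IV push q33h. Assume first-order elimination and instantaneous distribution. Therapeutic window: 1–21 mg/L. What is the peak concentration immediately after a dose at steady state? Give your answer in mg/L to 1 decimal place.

The dosing interval is 3 half-lives, so f = 2^(−3) = 0.125.
At steady state, R = 1/(1 − 0.125) = 8/7.
Single-dose peak C₀ = D/Vd = 1120/80 = 14 mg/L.
Steady-state peak Cmax,ss = C₀·R = 14 × 8/7 ≈ 16.000 mg/L.
Peak 16.0 mg/L vs MTC 21 mg/L: below toxic threshold.

16.0 mg/L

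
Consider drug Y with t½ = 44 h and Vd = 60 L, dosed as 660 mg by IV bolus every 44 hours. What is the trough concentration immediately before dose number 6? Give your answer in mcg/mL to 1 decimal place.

f = (1/2)^(τ/t½) = (1/2)^(44/44) ≈ 0.5000.
C₀ = D/Vd = 660/60 ≈ 11.000 mcg/mL.
Before the 6th dose, 5 doses have been given. Superposition: Cmin = C₀·(f + f² + … + f^5).
≈ 11.000 × (0.5000 + 0.2500 + 0.1250 + 0.0625 + 0.0313) ≈ 11.000 × 0.9688 ≈ 10.657 mcg/mL.

10.7 mcg/mL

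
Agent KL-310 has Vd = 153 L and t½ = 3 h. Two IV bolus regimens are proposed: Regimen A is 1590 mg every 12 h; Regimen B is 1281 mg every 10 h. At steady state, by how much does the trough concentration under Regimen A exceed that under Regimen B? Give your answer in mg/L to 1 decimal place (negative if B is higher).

-0.2 mg/L

Regimen A: f = (1/2)^(12/3) ≈ 0.0625; Cmin,ss = (1590/153)·f/(1−f) ≈ 0.693 mg/L.
Regimen B: f = (1/2)^(10/3) ≈ 0.0992; Cmin,ss = (1281/153)·f/(1−f) ≈ 0.922 mg/L.
Difference ≈ 0.693 − 0.922 ≈ -0.229 mg/L.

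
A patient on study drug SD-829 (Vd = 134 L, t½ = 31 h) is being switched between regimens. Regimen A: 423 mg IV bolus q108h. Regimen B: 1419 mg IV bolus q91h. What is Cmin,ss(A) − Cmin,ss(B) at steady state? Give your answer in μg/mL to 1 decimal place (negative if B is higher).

-1.3 μg/mL

Regimen A: f = (1/2)^(108/31) ≈ 0.0894; Cmin,ss = (423/134)·f/(1−f) ≈ 0.310 μg/mL.
Regimen B: f = (1/2)^(91/31) ≈ 0.1307; Cmin,ss = (1419/134)·f/(1−f) ≈ 1.592 μg/mL.
Difference ≈ 0.310 − 1.592 ≈ -1.282 μg/mL.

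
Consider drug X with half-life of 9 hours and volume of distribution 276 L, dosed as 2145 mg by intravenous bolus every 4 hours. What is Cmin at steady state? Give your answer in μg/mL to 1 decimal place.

τ/t½ = 4/9 ≈ 0.44444, so fraction remaining f = (1/2)^(4/9) ≈ 0.7349.
At steady state, accumulation factor R = 1/(1 − e^(−kτ)) ≈ 3.7722.
Each bolus raises the concentration by D/Vd = 2145/276 ≈ 7.772 μg/mL.
Cmax,ss = C₀/(1 − f) ≈ 7.772/0.2651 ≈ 29.317 μg/mL.
Steady-state trough Cmin,ss = Cmax,ss·f ≈ 29.317 × 0.7349 ≈ 21.545 μg/mL.

21.5 μg/mL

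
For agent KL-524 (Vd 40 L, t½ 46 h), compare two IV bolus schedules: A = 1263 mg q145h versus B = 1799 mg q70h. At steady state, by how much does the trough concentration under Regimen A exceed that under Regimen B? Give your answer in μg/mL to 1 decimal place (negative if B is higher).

Regimen A: f = (1/2)^(145/46) ≈ 0.1125; Cmin,ss = (1263/40)·f/(1−f) ≈ 4.002 μg/mL.
Regimen B: f = (1/2)^(70/46) ≈ 0.3483; Cmin,ss = (1799/40)·f/(1−f) ≈ 24.037 μg/mL.
Difference ≈ 4.002 − 24.037 ≈ -20.035 μg/mL.

-20.0 μg/mL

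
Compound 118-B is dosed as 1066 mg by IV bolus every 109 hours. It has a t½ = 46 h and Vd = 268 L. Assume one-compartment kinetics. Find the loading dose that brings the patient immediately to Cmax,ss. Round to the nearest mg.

1322 mg

f = (1/2)^(109/46) ≈ 0.193504; accumulation ratio R = 1/(1−f) ≈ 1.23993.
Loading dose to hit Cmax,ss on first dose: D_load = D_maint·R ≈ 1066 × 1.23993 ≈ 1321.77 mg.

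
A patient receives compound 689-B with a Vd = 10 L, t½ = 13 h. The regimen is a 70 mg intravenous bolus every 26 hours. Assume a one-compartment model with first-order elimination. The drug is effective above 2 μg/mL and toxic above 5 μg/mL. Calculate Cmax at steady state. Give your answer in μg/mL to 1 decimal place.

τ = 26 h = 2 half-lives, so f = (1/2)^2 = 0.25.
Accumulation ratio R = 1/(1 − f) = 1/0.75 = 4/3.
Single-dose peak C₀ = D/Vd = 70/10 = 7 μg/mL.
Steady-state peak Cmax,ss = C₀·R = 7 × 4/3 ≈ 9.333 μg/mL.
Peak 9.3 μg/mL vs MTC 5 μg/mL: exceeds toxic threshold.

9.3 μg/mL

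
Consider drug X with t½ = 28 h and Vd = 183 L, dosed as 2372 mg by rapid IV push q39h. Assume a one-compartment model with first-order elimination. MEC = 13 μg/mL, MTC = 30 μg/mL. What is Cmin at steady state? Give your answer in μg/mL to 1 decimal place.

k = ln2/t½ = ln2/28 ≈ 0.024755 h⁻¹; fraction remaining f = e^(−kτ) = e^(−0.024755×39) ≈ 0.3808.
Accumulation ratio R = 1/(1 − f) ≈ 1/0.6192 ≈ 1.6150.
Single-dose peak C₀ = D/Vd = 2372/183 ≈ 12.962 μg/mL.
Steady-state peak Cmax,ss = C₀·R ≈ 12.962 × 1.6150 ≈ 20.934 μg/mL.
Steady-state trough Cmin,ss = Cmax,ss·f ≈ 20.934 × 0.3808 ≈ 7.972 μg/mL.
Trough 8.0 μg/mL vs MEC 13 μg/mL: subtherapeutic.

8.0 μg/mL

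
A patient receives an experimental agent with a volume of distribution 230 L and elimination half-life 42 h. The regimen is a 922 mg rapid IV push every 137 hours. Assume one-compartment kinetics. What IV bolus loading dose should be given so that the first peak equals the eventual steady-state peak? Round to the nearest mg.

f = (1/2)^(137/42) ≈ 0.104248; accumulation ratio R = 1/(1−f) ≈ 1.11638.
Loading dose to hit Cmax,ss on first dose: D_load = D_maint·R ≈ 922 × 1.11638 ≈ 1029.30 mg.

1029 mg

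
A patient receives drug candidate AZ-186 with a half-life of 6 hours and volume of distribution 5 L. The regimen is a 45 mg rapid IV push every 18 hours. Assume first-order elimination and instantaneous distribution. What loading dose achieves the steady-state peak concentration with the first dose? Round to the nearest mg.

51 mg

f = (1/2)^(18/6) ≈ 0.125000; accumulation ratio R = 1/(1−f) ≈ 1.14286.
Loading dose to hit Cmax,ss on first dose: D_load = D_maint·R ≈ 45 × 1.14286 ≈ 51.43 mg.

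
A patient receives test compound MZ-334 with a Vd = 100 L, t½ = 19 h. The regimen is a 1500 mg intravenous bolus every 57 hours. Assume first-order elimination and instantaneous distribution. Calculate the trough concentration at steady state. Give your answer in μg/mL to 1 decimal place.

The dosing interval is 3 half-lives, so f = 2^(−3) = 0.125.
Accumulation ratio R = 1/(1 − f) = 1/0.875 = 8/7.
Single-dose peak C₀ = D/Vd = 1500/100 = 15 μg/mL.
Steady-state peak Cmax,ss = C₀·R = 15 × 8/7 ≈ 17.143 μg/mL.
Steady-state trough Cmin,ss = Cmax,ss·f ≈ 17.143 × 0.125 ≈ 2.143 μg/mL.

2.1 μg/mL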